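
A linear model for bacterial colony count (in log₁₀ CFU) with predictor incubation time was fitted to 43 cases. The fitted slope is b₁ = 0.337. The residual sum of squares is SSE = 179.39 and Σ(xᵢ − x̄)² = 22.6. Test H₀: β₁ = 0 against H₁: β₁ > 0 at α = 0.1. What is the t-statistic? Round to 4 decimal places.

t = 0.7659

MSE = SSE/(n − 2) = 179.39/41 = 4.37537.
SE(b₁) = √(MSE/Sₓₓ) = √(4.37537/22.6) = 0.44.
t = 0.337 / 0.44 = 0.7659.
df = n − 2 = 41.
One-sided p ≈ 0.2241, which is ≥ 0.1, so fail to reject H₀.
The data do not give significant evidence that the true slope on incubation time is positive.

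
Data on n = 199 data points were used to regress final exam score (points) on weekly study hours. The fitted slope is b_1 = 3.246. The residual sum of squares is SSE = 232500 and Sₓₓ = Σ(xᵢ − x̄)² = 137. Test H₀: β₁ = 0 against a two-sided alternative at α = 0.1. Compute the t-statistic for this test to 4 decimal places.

MSE = SSE/(n − 2) = 232500/197 = 1180.2.
SE(b_1) = √(MSE/Sₓₓ) = √(1180.2/137) = 2.93507.
t = 3.246 / 2.93507 = 1.1059.
df = n − 2 = 197.
Two-sided p ≈ 0.2701, which is ≥ 0.1, so fail to reject H₀.
The data do not give significant evidence of an association between weekly study hours and final exam score.

t = 1.1059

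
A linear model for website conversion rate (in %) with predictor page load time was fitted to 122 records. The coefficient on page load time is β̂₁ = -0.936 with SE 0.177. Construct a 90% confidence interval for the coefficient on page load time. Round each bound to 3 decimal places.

df = n − 2 = 122 − 2 = 120.
t* = t_{0.05, 120} = 1.657651.
Margin = t* × SE = 1.657651 × 0.177 = 0.29340.
CI: -0.936 ± 0.29340 → (-1.229, -0.643).
With 90% confidence, each one-unit increase in page load time is associated with a change of between -1.229 and -0.643 % in website conversion rate.

(-1.229, -0.643)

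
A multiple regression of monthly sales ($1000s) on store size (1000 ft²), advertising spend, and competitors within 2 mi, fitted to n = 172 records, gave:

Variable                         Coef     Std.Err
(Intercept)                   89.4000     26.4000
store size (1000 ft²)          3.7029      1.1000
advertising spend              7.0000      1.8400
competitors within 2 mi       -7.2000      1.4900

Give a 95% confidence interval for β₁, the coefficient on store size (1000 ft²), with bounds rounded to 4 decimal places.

(1.5313, 5.8745)

Read off: b = 3.7029, SE = 1.1000 for store size (1000 ft²).
df = n − k − 1 = 172 − 3 − 1 = 168.
t* = t_{0.025, 168} = 1.974185.
Margin = t* × SE = 1.974185 × 1.1000 = 2.171604.
CI: 3.7029 ± 2.171604 → (1.5313, 5.8745).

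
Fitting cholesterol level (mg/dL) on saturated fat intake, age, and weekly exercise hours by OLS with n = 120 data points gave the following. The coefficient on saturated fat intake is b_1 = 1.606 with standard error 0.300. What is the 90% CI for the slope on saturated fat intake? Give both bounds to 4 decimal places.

(1.1086, 2.1034)

df = n − k − 1 = 120 − 3 − 1 = 116.
t* = t_{0.05, 116} = 1.658096.
Margin = t* × SE = 1.658096 × 0.300 = 0.497429.
CI: 1.606 ± 0.497429 → (1.1086, 2.1034).
With 90% confidence, each one-unit increase in saturated fat intake is associated with a change of between 1.1086 and 2.1034 mg/dL in cholesterol level, holding the other predictors fixed.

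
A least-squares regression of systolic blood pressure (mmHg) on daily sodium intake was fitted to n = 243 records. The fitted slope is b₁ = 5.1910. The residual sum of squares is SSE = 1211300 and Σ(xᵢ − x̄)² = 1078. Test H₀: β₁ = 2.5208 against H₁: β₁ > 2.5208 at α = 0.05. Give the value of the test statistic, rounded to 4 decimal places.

t = 1.2366

MSE = SSE/(n − 2) = 1211300/241 = 5026.14.
SE(b₁) = √(MSE/Sₓₓ) = √(5026.14/1078) = 2.15928.
t = (5.1910 − 2.5208) / 2.15928 = 1.2366.
df = n − 2 = 241.
One-sided p ≈ 0.1087, which is ≥ 0.05, so fail to reject H₀.
The data do not give significant evidence that the true slope on daily sodium intake exceeds 2.5208 mmHg per unit.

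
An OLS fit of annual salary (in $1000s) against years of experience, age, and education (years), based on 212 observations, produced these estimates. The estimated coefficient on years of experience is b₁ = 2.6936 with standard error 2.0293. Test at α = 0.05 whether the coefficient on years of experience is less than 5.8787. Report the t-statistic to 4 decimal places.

H₀: β₁ = 5.8787 vs H₁: β₁ < 5.8787.
t = (b₁ − β₁⁰)/SE = (2.6936 − 5.8787) / 2.0293 = -1.5696.
df = n − k − 1 = 212 − 3 − 1 = 208.
One-sided p ≈ 0.0590, which is ≥ 0.05, so fail to reject H₀.
The data do not give significant evidence that the true slope on years of experience is below 5.8787 $1000s per unit, holding the other predictors fixed.

t = -1.5696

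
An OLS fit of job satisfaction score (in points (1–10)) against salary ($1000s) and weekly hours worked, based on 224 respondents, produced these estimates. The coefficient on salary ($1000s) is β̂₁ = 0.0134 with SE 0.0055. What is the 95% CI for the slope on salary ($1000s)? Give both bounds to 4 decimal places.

df = n − k − 1 = 224 − 2 − 1 = 221.
t* = t_{0.025, 221} = 1.970756.
Margin = t* × SE = 1.970756 × 0.0055 = 0.010839.
CI: 0.0134 ± 0.010839 → (0.0026, 0.0242).
With 95% confidence, each one-unit increase in salary ($1000s) is associated with a change of between 0.0026 and 0.0242 points (1–10) in job satisfaction score, holding the other predictors fixed.

(0.0026, 0.0242)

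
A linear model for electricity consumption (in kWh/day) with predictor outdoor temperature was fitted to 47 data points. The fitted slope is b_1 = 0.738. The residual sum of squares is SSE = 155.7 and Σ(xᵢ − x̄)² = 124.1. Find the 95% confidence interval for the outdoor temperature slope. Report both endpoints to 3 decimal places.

(0.402, 1.074)

MSE = SSE/(n − 2) = 155.7/45 = 3.46.
SE(b_1) = √(MSE/Sₓₓ) = √(3.46/124.1) = 0.166975.
df = n − 2 = 45.
t* = t_{0.025, 45} = 2.014103.
Margin = t* × SE = 2.014103 × 0.166975 = 0.33631.
CI: 0.738 ± 0.33631 → (0.402, 1.074).
With 95% confidence, each one-unit increase in outdoor temperature is associated with a change of between 0.402 and 1.074 kWh/day in electricity consumption.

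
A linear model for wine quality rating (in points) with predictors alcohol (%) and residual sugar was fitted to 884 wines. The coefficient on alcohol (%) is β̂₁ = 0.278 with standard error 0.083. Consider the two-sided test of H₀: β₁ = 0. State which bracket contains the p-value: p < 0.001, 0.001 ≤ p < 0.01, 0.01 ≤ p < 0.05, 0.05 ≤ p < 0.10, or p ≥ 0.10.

t = 0.278 / 0.083 = 3.349.
df = n − k − 1 = 884 − 2 − 1 = 881.
Two-sided p = 2·P(T_{881} > |t|) ≈ 0.0008.
So p < 0.001.

p < 0.001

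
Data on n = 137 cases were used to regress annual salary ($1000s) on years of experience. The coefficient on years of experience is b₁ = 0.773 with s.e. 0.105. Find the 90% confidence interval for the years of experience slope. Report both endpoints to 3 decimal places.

(0.599, 0.947)

df = n − 2 = 137 − 2 = 135.
t* = t_{0.05, 135} = 1.656219.
Margin = t* × SE = 1.656219 × 0.105 = 0.17390.
CI: 0.773 ± 0.17390 → (0.599, 0.947).
With 90% confidence, each one-unit increase in years of experience is associated with a change of between 0.599 and 0.947 $1000s in annual salary.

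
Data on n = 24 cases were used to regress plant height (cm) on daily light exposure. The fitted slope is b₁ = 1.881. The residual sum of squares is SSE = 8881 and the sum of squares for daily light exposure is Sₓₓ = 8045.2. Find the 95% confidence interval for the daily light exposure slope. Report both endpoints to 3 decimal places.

(1.416, 2.346)

MSE = SSE/(n − 2) = 8881/22 = 403.682.
SE(b₁) = √(MSE/Sₓₓ) = √(403.682/8045.2) = 0.224002.
df = n − 2 = 22.
t* = t_{0.025, 22} = 2.073873.
Margin = t* × SE = 2.073873 × 0.224002 = 0.46455.
CI: 1.881 ± 0.46455 → (1.416, 2.346).
With 95% confidence, each one-unit increase in daily light exposure is associated with a change of between 1.416 and 2.346 cm in plant height.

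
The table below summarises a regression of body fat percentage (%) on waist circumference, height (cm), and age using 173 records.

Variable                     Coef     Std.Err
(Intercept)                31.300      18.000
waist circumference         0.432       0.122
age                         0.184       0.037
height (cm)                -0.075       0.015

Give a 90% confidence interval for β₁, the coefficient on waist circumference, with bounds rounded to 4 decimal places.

Read off: b = 0.432, SE = 0.122 for waist circumference.
df = n − k − 1 = 173 − 3 − 1 = 169.
t* = t_{0.05, 169} = 1.65392.
Margin = t* × SE = 1.65392 × 0.122 = 0.201778.
CI: 0.432 ± 0.201778 → (0.2302, 0.6338).

(0.2302, 0.6338)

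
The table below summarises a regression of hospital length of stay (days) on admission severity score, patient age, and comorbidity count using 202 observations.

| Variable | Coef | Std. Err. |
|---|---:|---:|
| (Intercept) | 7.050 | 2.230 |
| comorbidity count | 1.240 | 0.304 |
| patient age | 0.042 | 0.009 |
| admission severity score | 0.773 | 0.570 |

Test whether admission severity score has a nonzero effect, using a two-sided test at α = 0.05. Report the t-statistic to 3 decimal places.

t = 1.356

Read off: b = 0.773, SE = 0.570 for admission severity score.
H₀: β₁ = 0 vs H₁: β₁ ≠ 0.
t = 0.773 / 0.570 = 1.356.
df = n − k − 1 = 202 − 3 − 1 = 198.
Two-sided p ≈ 0.1766, which is ≥ 0.05, so fail to reject H₀.
The data do not give significant evidence of an association between admission severity score and hospital length of stay, after adjusting for the other predictors.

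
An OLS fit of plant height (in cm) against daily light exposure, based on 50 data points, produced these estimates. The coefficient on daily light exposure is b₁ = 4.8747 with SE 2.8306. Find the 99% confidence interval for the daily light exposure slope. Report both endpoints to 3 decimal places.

df = n − 2 = 50 − 2 = 48.
t* = t_{0.005, 48} = 2.682204.
Margin = t* × SE = 2.682204 × 2.8306 = 7.59225.
CI: 4.8747 ± 7.59225 → (-2.718, 12.467).
With 99% confidence, each one-unit increase in daily light exposure is associated with a change of between -2.718 and 12.467 cm in plant height.

(-2.718, 12.467)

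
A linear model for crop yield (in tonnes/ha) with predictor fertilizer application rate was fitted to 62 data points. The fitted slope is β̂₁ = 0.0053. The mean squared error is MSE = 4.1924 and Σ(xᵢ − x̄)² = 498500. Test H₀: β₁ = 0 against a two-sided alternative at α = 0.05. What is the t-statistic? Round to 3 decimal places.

t = 1.828

SE(β̂₁) = √(MSE/Sₓₓ) = √(4.1924/498500) = 0.00290001.
t = 0.0053 / 0.00290001 = 1.828.
df = n − 2 = 60.
Two-sided p ≈ 0.0726, which is ≥ 0.05, so fail to reject H₀.
The data do not give significant evidence of an association between fertilizer application rate and crop yield.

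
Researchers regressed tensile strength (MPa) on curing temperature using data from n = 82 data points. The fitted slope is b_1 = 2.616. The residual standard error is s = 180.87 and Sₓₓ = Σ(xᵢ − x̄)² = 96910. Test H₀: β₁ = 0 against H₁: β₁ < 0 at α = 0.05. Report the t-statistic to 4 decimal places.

SE(b_1) = s/√Sₓₓ = 180.87/√96910 = 0.581008.
t = 2.616 / 0.581008 = 4.5025.
df = n − 2 = 80.
One-sided p ≈ 1.0000, which is ≥ 0.05, so fail to reject H₀.
The data do not give significant evidence that the true slope on curing temperature is negative.

t = 4.5025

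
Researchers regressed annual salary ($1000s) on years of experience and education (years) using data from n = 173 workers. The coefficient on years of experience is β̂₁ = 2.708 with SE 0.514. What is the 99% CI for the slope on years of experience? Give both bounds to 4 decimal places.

df = n − k − 1 = 173 − 2 − 1 = 170.
t* = t_{0.005, 170} = 2.605058.
Margin = t* × SE = 2.605058 × 0.514 = 1.339000.
CI: 2.708 ± 1.339000 → (1.3690, 4.0470).
With 99% confidence, each one-unit increase in years of experience is associated with a change of between 1.3690 and 4.0470 $1000s in annual salary, holding the other predictors fixed.

(1.3690, 4.0470)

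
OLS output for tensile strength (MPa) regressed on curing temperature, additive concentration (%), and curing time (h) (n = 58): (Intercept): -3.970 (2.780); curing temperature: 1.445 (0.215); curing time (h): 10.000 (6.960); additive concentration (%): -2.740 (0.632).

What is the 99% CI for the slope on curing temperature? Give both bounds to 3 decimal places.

(0.871, 2.019)

Read off: b = 1.445, SE = 0.215 for curing temperature.
df = n − k − 1 = 58 − 3 − 1 = 54.
t* = t_{0.005, 54} = 2.669985.
Margin = t* × SE = 2.669985 × 0.215 = 0.57405.
CI: 1.445 ± 0.57405 → (0.871, 2.019).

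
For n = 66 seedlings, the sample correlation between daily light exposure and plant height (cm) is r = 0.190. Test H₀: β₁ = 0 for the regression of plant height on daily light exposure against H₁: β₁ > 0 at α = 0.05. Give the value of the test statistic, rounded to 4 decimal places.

t = 1.5482

t = r·√(n − 2)/√(1 − r²) = 0.190·√64/√0.9639 = 1.5482.
df = n − 2 = 64.
One-sided p ≈ 0.0633, which is ≥ 0.05, so fail to reject H₀.
The data do not give significant evidence of a linear association between daily light exposure and plant height.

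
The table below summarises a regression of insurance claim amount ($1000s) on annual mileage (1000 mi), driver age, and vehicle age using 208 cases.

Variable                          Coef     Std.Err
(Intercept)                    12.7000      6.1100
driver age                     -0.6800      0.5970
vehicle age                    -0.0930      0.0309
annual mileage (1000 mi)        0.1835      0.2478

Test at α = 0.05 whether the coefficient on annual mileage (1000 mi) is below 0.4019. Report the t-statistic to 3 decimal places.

Read off: b = 0.1835, SE = 0.2478 for annual mileage (1000 mi).
H₀: β₁ = 0.4019 vs H₁: β₁ < 0.4019.
t = (0.1835 − 0.4019) / 0.2478 = -0.881.
df = n − k − 1 = 208 − 3 − 1 = 204.
One-sided p ≈ 0.1896, which is ≥ 0.05, so fail to reject H₀.
The data do not give significant evidence that the true slope on annual mileage (1000 mi) is below 0.4019 $1000s per unit, holding the other predictors fixed.

t = -0.881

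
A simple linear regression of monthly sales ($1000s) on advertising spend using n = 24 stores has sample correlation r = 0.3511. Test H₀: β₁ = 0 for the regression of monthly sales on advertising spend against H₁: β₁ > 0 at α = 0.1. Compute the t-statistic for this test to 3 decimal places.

t = 1.759

t = r·√(n − 2)/√(1 − r²) = 0.3511·√22/√0.876729 = 1.759.
df = n − 2 = 22.
One-sided p ≈ 0.0463, which is < 0.1, so reject H₀.
There is evidence of a linear association between advertising spend and monthly sales.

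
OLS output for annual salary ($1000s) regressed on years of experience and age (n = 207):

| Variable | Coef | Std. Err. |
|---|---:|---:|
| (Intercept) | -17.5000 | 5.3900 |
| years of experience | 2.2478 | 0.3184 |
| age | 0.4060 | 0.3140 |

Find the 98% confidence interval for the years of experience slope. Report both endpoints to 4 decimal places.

Read off: b = 2.2478, SE = 0.3184 for years of experience.
df = n − k − 1 = 207 − 2 − 1 = 204.
t* = t_{0.01, 204} = 2.344766.
Margin = t* × SE = 2.344766 × 0.3184 = 0.746573.
CI: 2.2478 ± 0.746573 → (1.5012, 2.9944).

(1.5012, 2.9944)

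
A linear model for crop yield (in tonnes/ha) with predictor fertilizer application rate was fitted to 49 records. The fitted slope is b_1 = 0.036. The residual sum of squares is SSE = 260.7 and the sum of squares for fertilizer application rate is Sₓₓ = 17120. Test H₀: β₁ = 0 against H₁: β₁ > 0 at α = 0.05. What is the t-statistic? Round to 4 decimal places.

t = 2.0000

MSE = SSE/(n − 2) = 260.7/47 = 5.54681.
SE(b_1) = √(MSE/Sₓₓ) = √(5.54681/17120) = 0.0179999.
t = 0.036 / 0.0179999 = 2.0000.
df = n − 2 = 47.
One-sided p ≈ 0.0256, which is < 0.05, so reject H₀.
There is evidence that the true slope on fertilizer application rate is positive.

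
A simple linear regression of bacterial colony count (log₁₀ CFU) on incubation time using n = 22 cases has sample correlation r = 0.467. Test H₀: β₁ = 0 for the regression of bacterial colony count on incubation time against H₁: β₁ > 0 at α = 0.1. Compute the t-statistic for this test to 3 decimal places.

t = r·√(n − 2)/√(1 − r²) = 0.467·√20/√0.781911 = 2.362.
df = n − 2 = 20.
One-sided p ≈ 0.0142, which is < 0.1, so reject H₀.
There is evidence of a linear association between incubation time and bacterial colony count.

t = 2.362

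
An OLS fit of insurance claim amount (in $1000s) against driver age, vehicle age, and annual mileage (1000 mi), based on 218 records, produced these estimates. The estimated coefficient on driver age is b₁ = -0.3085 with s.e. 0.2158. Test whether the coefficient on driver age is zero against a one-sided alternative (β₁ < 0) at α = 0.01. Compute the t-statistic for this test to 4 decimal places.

H₀: β₁ = 0 vs H₁: β₁ < 0.
t = (b₁ − β₁⁰)/SE = -0.3085 / 0.2158 = -1.4296.
df = n − k − 1 = 218 − 3 − 1 = 214.
One-sided p ≈ 0.0772, which is ≥ 0.01, so fail to reject H₀.
The data do not give significant evidence that the true slope on driver age is negative, holding the other predictors fixed.

t = -1.4296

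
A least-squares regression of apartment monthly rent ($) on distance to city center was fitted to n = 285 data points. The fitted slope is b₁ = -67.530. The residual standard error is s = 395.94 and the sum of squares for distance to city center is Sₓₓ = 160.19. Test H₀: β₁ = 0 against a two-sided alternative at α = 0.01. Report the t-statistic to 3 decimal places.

SE(b₁) = s/√Sₓₓ = 395.94/√160.19 = 31.2832.
t = -67.530 / 31.2832 = -2.159.
df = n − 2 = 283.
Two-sided p ≈ 0.0317, which is ≥ 0.01, so fail to reject H₀.
The data do not give significant evidence of an association between distance to city center and apartment monthly rent.

t = -2.159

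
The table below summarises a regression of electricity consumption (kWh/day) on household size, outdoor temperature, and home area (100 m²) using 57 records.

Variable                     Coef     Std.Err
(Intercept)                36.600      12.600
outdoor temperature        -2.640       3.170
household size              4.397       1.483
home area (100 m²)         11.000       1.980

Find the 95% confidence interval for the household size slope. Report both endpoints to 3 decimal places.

(1.422, 7.372)

Read off: b = 4.397, SE = 1.483 for household size.
df = n − k − 1 = 57 − 3 − 1 = 53.
t* = t_{0.025, 53} = 2.005746.
Margin = t* × SE = 2.005746 × 1.483 = 2.97452.
CI: 4.397 ± 2.97452 → (1.422, 7.372).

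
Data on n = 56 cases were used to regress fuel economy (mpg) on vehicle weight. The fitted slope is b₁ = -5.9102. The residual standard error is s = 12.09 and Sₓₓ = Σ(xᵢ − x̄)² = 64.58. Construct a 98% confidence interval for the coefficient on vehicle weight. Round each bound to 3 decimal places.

SE(b₁) = s/√Sₓₓ = 12.09/√64.58 = 1.50445.
df = n − 2 = 54.
t* = t_{0.01, 54} = 2.39741.
Margin = t* × SE = 2.39741 × 1.50445 = 3.60678.
CI: -5.9102 ± 3.60678 → (-9.517, -2.303).
With 98% confidence, each one-unit increase in vehicle weight is associated with a change of between -9.517 and -2.303 mpg in fuel economy.

(-9.517, -2.303)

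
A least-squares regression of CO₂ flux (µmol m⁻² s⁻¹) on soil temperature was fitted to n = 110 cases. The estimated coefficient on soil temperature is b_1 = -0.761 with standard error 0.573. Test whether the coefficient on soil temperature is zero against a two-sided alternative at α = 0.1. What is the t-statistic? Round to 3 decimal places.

t = -1.328

H₀: β₁ = 0 vs H₁: β₁ ≠ 0.
t = (b_1 − β₁⁰)/SE = -0.761 / 0.573 = -1.328.
df = n − 2 = 110 − 2 = 108.
Two-sided p ≈ 0.1869, which is ≥ 0.1, so fail to reject H₀.
The data do not give significant evidence of an association between soil temperature and CO₂ flux.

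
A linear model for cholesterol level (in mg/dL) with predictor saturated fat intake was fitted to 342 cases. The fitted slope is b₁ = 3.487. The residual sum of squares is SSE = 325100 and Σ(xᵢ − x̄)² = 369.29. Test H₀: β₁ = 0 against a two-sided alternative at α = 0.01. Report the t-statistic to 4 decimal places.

t = 2.1670

MSE = SSE/(n − 2) = 325100/340 = 956.176.
SE(b₁) = √(MSE/Sₓₓ) = √(956.176/369.29) = 1.60911.
t = 3.487 / 1.60911 = 2.1670.
df = n − 2 = 340.
Two-sided p ≈ 0.0309, which is ≥ 0.01, so fail to reject H₀.
The data do not give significant evidence of an association between saturated fat intake and cholesterol level.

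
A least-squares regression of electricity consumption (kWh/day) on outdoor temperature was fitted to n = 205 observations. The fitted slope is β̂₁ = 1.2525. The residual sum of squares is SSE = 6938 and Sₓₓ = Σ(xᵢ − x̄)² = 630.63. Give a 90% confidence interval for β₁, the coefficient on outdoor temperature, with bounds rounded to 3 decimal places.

MSE = SSE/(n − 2) = 6938/203 = 34.1773.
SE(β̂₁) = √(MSE/Sₓₓ) = √(34.1773/630.63) = 0.232799.
df = n − 2 = 203.
t* = t_{0.05, 203} = 1.652394.
Margin = t* × SE = 1.652394 × 0.232799 = 0.38468.
CI: 1.2525 ± 0.38468 → (0.868, 1.637).
With 90% confidence, each one-unit increase in outdoor temperature is associated with a change of between 0.868 and 1.637 kWh/day in electricity consumption.

(0.868, 1.637)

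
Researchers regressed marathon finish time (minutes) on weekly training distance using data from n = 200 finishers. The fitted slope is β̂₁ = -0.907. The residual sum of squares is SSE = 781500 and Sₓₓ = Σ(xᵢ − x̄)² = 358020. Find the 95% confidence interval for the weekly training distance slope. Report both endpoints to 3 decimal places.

MSE = SSE/(n − 2) = 781500/198 = 3946.97.
SE(β̂₁) = √(MSE/Sₓₓ) = √(3946.97/358020) = 0.104997.
df = n − 2 = 198.
t* = t_{0.025, 198} = 1.972017.
Margin = t* × SE = 1.972017 × 0.104997 = 0.20706.
CI: -0.907 ± 0.20706 → (-1.114, -0.700).
With 95% confidence, each one-unit increase in weekly training distance is associated with a change of between -1.114 and -0.700 minutes in marathon finish time.

(-1.114, -0.700)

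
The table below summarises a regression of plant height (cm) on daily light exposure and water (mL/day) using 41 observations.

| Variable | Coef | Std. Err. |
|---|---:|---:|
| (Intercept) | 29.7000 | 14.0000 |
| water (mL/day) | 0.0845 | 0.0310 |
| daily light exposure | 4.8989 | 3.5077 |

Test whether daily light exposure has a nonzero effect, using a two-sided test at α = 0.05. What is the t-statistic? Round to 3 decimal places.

Read off: b = 4.8989, SE = 3.5077 for daily light exposure.
H₀: β₁ = 0 vs H₁: β₁ ≠ 0.
t = 4.8989 / 3.5077 = 1.397.
df = n − k − 1 = 41 − 2 − 1 = 38.
Two-sided p ≈ 0.1706, which is ≥ 0.05, so fail to reject H₀.
The data do not give significant evidence of an association between daily light exposure and plant height, after adjusting for the other predictors.

t = 1.397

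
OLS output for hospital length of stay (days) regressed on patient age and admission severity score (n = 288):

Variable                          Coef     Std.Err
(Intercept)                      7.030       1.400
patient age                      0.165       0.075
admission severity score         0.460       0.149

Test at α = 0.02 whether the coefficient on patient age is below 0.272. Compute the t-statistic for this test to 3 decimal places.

t = -1.427

Read off: b = 0.165, SE = 0.075 for patient age.
H₀: β₁ = 0.272 vs H₁: β₁ < 0.272.
t = (0.165 − 0.272) / 0.075 = -1.427.
df = n − k − 1 = 288 − 2 − 1 = 285.
One-sided p ≈ 0.0774, which is ≥ 0.02, so fail to reject H₀.
The data do not give significant evidence that the true slope on patient age is below 0.272 days per unit, holding the other predictors fixed.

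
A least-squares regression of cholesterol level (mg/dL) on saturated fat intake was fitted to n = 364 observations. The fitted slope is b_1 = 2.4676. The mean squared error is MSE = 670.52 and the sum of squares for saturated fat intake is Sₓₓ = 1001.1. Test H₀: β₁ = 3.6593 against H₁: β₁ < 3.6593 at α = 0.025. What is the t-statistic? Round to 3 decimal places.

t = -1.456

SE(b_1) = √(MSE/Sₓₓ) = √(670.52/1001.1) = 0.818403.
t = (2.4676 − 3.6593) / 0.818403 = -1.456.
df = n − 2 = 362.
One-sided p ≈ 0.0731, which is ≥ 0.025, so fail to reject H₀.
The data do not give significant evidence that the true slope on saturated fat intake is below 3.6593 mg/dL per unit.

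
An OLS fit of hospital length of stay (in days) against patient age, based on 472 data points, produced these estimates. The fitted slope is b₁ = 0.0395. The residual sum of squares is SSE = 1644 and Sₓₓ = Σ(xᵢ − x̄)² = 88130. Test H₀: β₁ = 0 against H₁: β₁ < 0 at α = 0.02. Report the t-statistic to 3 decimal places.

t = 6.270

MSE = SSE/(n − 2) = 1644/470 = 3.49787.
SE(b₁) = √(MSE/Sₓₓ) = √(3.49787/88130) = 0.00629999.
t = 0.0395 / 0.00629999 = 6.270.
df = n − 2 = 470.
One-sided p ≈ 1.0000, which is ≥ 0.02, so fail to reject H₀.
The data do not give significant evidence that the true slope on patient age is negative.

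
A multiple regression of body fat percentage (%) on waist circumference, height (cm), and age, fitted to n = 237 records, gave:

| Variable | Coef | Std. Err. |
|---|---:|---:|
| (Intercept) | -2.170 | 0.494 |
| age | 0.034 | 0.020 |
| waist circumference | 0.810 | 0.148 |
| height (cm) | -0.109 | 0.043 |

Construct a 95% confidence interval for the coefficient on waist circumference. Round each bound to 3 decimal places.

Read off: b = 0.810, SE = 0.148 for waist circumference.
df = n − k − 1 = 237 − 3 − 1 = 233.
t* = t_{0.025, 233} = 1.970198.
Margin = t* × SE = 1.970198 × 0.148 = 0.29159.
CI: 0.810 ± 0.29159 → (0.518, 1.102).

(0.518, 1.102)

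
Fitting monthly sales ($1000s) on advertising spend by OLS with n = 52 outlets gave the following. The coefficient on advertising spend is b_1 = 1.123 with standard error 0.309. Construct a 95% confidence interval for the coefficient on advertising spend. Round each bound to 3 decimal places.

df = n − 2 = 52 − 2 = 50.
t* = t_{0.025, 50} = 2.008559.
Margin = t* × SE = 2.008559 × 0.309 = 0.62064.
CI: 1.123 ± 0.62064 → (0.502, 1.744).
With 95% confidence, each one-unit increase in advertising spend is associated with a change of between 0.502 and 1.744 $1000s in monthly sales.

(0.502, 1.744)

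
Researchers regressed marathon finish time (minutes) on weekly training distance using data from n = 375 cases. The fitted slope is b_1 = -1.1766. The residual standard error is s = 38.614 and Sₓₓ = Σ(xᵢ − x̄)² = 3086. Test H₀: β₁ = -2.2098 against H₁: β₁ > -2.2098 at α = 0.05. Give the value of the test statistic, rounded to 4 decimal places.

t = 1.4864

SE(b_1) = s/√Sₓₓ = 38.614/√3086 = 0.695099.
t = (-1.1766 − (-2.2098)) / 0.695099 = 1.4864.
df = n − 2 = 373.
One-sided p ≈ 0.0690, which is ≥ 0.05, so fail to reject H₀.
The data do not give significant evidence that the true slope on weekly training distance exceeds -2.2098 minutes per unit.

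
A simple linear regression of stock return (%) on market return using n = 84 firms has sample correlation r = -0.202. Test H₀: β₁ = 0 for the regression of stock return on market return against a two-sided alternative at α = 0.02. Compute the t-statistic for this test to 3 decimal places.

t = -1.868

t = r·√(n − 2)/√(1 − r²) = -0.202·√82/√0.959196 = -1.868.
df = n − 2 = 82.
Two-sided p ≈ 0.0654, which is ≥ 0.02, so fail to reject H₀.
The data do not give significant evidence of a linear association between market return and stock return.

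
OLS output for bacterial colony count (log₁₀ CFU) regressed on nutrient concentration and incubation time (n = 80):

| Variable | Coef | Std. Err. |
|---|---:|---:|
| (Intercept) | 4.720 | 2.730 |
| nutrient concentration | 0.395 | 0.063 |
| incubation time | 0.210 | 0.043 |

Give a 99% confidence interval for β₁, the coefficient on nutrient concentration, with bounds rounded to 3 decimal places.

Read off: b = 0.395, SE = 0.063 for nutrient concentration.
df = n − k − 1 = 80 − 2 − 1 = 77.
t* = t_{0.005, 77} = 2.641198.
Margin = t* × SE = 2.641198 × 0.063 = 0.16640.
CI: 0.395 ± 0.16640 → (0.229, 0.561).

(0.229, 0.561)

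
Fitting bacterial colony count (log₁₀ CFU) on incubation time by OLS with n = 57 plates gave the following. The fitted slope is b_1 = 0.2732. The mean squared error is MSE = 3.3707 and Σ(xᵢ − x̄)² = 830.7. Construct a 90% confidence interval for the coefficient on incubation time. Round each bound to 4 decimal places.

(0.1666, 0.3798)

SE(b_1) = √(MSE/Sₓₓ) = √(3.3707/830.7) = 0.0636998.
df = n − 2 = 55.
t* = t_{0.05, 55} = 1.673034.
Margin = t* × SE = 1.673034 × 0.0636998 = 0.106572.
CI: 0.2732 ± 0.106572 → (0.1666, 0.3798).
With 90% confidence, each one-unit increase in incubation time is associated with a change of between 0.1666 and 0.3798 log₁₀ CFU in bacterial colony count.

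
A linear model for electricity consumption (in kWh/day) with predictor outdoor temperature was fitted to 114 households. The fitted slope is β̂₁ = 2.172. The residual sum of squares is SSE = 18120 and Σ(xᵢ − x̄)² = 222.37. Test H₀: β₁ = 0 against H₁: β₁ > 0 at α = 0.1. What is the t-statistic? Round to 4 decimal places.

MSE = SSE/(n − 2) = 18120/112 = 161.786.
SE(β̂₁) = √(MSE/Sₓₓ) = √(161.786/222.37) = 0.852967.
t = 2.172 / 0.852967 = 2.5464.
df = n − 2 = 112.
One-sided p ≈ 0.0061, which is < 0.1, so reject H₀.
There is evidence that the true slope on outdoor temperature is positive.

t = 2.5464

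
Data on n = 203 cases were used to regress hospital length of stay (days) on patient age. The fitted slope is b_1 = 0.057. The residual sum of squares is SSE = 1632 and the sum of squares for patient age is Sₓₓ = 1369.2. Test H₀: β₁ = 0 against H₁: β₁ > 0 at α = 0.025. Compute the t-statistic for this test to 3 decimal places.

t = 0.740

MSE = SSE/(n − 2) = 1632/201 = 8.1194.
SE(b_1) = √(MSE/Sₓₓ) = √(8.1194/1369.2) = 0.0770067.
t = 0.057 / 0.0770067 = 0.740.
df = n − 2 = 201.
One-sided p ≈ 0.2300, which is ≥ 0.025, so fail to reject H₀.
The data do not give significant evidence that the true slope on patient age is positive.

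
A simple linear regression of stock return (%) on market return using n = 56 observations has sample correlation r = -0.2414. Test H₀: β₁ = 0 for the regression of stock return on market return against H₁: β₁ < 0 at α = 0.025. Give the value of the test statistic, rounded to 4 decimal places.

t = r·√(n − 2)/√(1 − r²) = -0.2414·√54/√0.941726 = -1.8280.
df = n − 2 = 54.
One-sided p ≈ 0.0365, which is ≥ 0.025, so fail to reject H₀.
The data do not give significant evidence of a linear association between market return and stock return.

t = -1.8280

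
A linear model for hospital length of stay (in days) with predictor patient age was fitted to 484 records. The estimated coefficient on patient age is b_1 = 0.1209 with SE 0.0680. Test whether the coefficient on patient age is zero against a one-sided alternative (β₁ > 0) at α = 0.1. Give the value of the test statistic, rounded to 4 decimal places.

H₀: β₁ = 0 vs H₁: β₁ > 0.
t = (b_1 − β₁⁰)/SE = 0.1209 / 0.0680 = 1.7779.
df = n − 2 = 484 − 2 = 482.
One-sided p ≈ 0.0380, which is < 0.1, so reject H₀.
There is evidence that the true slope on patient age is positive.

t = 1.7779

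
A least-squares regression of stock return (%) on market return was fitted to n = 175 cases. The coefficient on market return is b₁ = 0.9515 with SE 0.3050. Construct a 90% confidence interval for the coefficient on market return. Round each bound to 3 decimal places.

(0.447, 1.456)

df = n − 2 = 175 − 2 = 173.
t* = t_{0.05, 173} = 1.653709.
Margin = t* × SE = 1.653709 × 0.3050 = 0.50438.
CI: 0.9515 ± 0.50438 → (0.447, 1.456).
With 90% confidence, each one-unit increase in market return is associated with a change of between 0.447 and 1.456 % in stock return.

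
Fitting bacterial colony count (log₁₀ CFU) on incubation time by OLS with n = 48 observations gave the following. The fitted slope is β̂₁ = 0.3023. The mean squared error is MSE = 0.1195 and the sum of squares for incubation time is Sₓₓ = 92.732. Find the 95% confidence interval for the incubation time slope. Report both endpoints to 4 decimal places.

SE(β̂₁) = √(MSE/Sₓₓ) = √(0.1195/92.732) = 0.0358979.
df = n − 2 = 46.
t* = t_{0.025, 46} = 2.012896.
Margin = t* × SE = 2.012896 × 0.0358979 = 0.072259.
CI: 0.3023 ± 0.072259 → (0.2300, 0.3746).
With 95% confidence, each one-unit increase in incubation time is associated with a change of between 0.2300 and 0.3746 log₁₀ CFU in bacterial colony count.

(0.2300, 0.3746)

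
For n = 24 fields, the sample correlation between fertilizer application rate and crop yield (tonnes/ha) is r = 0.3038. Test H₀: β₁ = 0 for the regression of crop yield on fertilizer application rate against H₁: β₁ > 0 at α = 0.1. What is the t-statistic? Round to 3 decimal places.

t = r·√(n − 2)/√(1 − r²) = 0.3038·√22/√0.907706 = 1.496.
df = n − 2 = 22.
One-sided p ≈ 0.0745, which is < 0.1, so reject H₀.
There is evidence of a linear association between fertilizer application rate and crop yield.

t = 1.496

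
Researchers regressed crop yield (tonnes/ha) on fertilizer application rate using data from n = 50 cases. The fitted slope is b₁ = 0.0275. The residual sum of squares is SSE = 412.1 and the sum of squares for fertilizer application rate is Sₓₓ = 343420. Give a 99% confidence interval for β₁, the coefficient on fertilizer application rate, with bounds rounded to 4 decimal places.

MSE = SSE/(n − 2) = 412.1/48 = 8.58542.
SE(b₁) = √(MSE/Sₓₓ) = √(8.58542/343420) = 0.00499998.
df = n − 2 = 48.
t* = t_{0.005, 48} = 2.682204.
Margin = t* × SE = 2.682204 × 0.00499998 = 0.013411.
CI: 0.0275 ± 0.013411 → (0.0141, 0.0409).
With 99% confidence, each one-unit increase in fertilizer application rate is associated with a change of between 0.0141 and 0.0409 tonnes/ha in crop yield.

(0.0141, 0.0409)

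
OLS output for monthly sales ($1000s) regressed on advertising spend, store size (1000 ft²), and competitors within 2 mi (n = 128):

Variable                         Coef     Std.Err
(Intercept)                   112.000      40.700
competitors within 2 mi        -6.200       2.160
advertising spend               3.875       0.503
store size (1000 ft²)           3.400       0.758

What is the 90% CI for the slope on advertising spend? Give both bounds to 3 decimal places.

(3.041, 4.709)

Read off: b = 3.875, SE = 0.503 for advertising spend.
df = n − k − 1 = 128 − 3 − 1 = 124.
t* = t_{0.05, 124} = 1.657235.
Margin = t* × SE = 1.657235 × 0.503 = 0.83359.
CI: 3.875 ± 0.83359 → (3.041, 4.709).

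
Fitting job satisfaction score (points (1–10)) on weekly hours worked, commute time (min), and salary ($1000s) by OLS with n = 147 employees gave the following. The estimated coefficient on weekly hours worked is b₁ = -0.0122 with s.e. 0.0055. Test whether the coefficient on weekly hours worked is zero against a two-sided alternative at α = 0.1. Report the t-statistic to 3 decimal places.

t = -2.218

H₀: β₁ = 0 vs H₁: β₁ ≠ 0.
t = (b₁ − β₁⁰)/SE = -0.0122 / 0.0055 = -2.218.
df = n − k − 1 = 147 − 3 − 1 = 143.
Two-sided p ≈ 0.0281, which is < 0.1, so reject H₀.
There is evidence that weekly hours worked is associated with job satisfaction score, holding the other predictors fixed.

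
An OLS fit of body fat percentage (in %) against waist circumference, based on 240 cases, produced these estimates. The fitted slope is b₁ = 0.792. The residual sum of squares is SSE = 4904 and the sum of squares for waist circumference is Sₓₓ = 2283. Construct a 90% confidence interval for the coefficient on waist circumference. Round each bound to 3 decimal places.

(0.635, 0.949)

MSE = SSE/(n − 2) = 4904/238 = 20.605.
SE(b₁) = √(MSE/Sₓₓ) = √(20.605/2283) = 0.0950022.
df = n − 2 = 238.
t* = t_{0.05, 238} = 1.651281.
Margin = t* × SE = 1.651281 × 0.0950022 = 0.15688.
CI: 0.792 ± 0.15688 → (0.635, 0.949).
With 90% confidence, each one-unit increase in waist circumference is associated with a change of between 0.635 and 0.949 % in body fat percentage.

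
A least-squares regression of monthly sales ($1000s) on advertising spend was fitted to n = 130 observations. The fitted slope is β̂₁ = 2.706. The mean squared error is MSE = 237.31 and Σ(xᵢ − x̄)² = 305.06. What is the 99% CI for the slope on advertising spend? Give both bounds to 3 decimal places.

SE(β̂₁) = √(MSE/Sₓₓ) = √(237.31/305.06) = 0.881994.
df = n − 2 = 128.
t* = t_{0.005, 128} = 2.614785.
Margin = t* × SE = 2.614785 × 0.881994 = 2.30622.
CI: 2.706 ± 2.30622 → (0.400, 5.012).
With 99% confidence, each one-unit increase in advertising spend is associated with a change of between 0.400 and 5.012 $1000s in monthly sales.

(0.400, 5.012)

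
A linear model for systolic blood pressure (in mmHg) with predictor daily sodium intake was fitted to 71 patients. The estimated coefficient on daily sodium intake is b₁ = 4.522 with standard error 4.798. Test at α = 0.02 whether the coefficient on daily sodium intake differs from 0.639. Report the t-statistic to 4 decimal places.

H₀: β₁ = 0.639 vs H₁: β₁ ≠ 0.639.
t = (b₁ − β₁⁰)/SE = (4.522 − 0.639) / 4.798 = 0.8093.
df = n − 2 = 71 − 2 = 69.
Two-sided p ≈ 0.4211, which is ≥ 0.02, so fail to reject H₀.
The data are consistent with a true slope of 0.639 mmHg per unit of daily sodium intake.

t = 0.8093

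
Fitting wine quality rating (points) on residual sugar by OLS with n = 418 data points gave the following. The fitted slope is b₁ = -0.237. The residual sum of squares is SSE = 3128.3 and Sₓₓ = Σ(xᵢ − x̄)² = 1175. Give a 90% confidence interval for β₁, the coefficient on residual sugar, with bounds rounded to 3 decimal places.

MSE = SSE/(n − 2) = 3128.3/416 = 7.51995.
SE(b₁) = √(MSE/Sₓₓ) = √(7.51995/1175) = 0.0799997.
df = n − 2 = 416.
t* = t_{0.05, 416} = 1.648525.
Margin = t* × SE = 1.648525 × 0.0799997 = 0.13188.
CI: -0.237 ± 0.13188 → (-0.369, -0.105).
With 90% confidence, each one-unit increase in residual sugar is associated with a change of between -0.369 and -0.105 points in wine quality rating.

(-0.369, -0.105)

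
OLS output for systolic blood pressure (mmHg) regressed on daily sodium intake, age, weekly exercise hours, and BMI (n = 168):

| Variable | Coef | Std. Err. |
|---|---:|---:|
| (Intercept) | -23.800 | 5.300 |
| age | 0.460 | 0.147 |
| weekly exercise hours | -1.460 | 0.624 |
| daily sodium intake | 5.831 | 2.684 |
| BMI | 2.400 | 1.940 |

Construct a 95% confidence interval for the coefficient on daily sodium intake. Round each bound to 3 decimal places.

(0.531, 11.131)

Read off: b = 5.831, SE = 2.684 for daily sodium intake.
df = n − k − 1 = 168 − 4 − 1 = 163.
t* = t_{0.025, 163} = 1.974625.
Margin = t* × SE = 1.974625 × 2.684 = 5.29989.
CI: 5.831 ± 5.29989 → (0.531, 11.131).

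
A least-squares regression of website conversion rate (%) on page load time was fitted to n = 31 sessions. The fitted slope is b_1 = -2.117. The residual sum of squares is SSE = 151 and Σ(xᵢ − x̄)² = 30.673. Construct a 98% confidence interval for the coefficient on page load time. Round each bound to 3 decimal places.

(-3.131, -1.103)

MSE = SSE/(n − 2) = 151/29 = 5.2069.
SE(b_1) = √(MSE/Sₓₓ) = √(5.2069/30.673) = 0.412013.
df = n − 2 = 29.
t* = t_{0.01, 29} = 2.462021.
Margin = t* × SE = 2.462021 × 0.412013 = 1.01439.
CI: -2.117 ± 1.01439 → (-3.131, -1.103).
With 98% confidence, each one-unit increase in page load time is associated with a change of between -3.131 and -1.103 % in website conversion rate.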